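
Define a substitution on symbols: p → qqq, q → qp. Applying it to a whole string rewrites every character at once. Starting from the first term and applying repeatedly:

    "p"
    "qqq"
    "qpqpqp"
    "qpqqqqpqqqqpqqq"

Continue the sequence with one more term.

Replace each of the 15 characters of qpqqqqpqqqqpqqq in place — qp qqq qp qp qp qp qqq qp qp qp qp qqq qp qp qp — and concatenate.

qpqqqqpqpqpqpqqqqpqpqpqpqqqqpqpqp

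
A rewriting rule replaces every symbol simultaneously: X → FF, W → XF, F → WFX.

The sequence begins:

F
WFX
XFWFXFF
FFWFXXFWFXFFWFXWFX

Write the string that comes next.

Rewriting the 18 symbols of FFWFXXFWFXFFWFXWFX one by one yields WFX WFX XF WFX FF FF WFX XF WFX FF WFX WFX XF WFX FF XF WFX FF; concatenated:

WFXWFXXFWFXFFFFWFXXFWFXFFWFXWFXXFWFXFFXFWFXFF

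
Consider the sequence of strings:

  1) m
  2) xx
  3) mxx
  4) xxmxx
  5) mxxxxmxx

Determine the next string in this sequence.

xxmxxmxxxxmxx

Each term (from the third on) is the two preceding terms concatenated in order: term 3 = m·xx = mxx.
The next term joins xxmxx and mxxxxmxx.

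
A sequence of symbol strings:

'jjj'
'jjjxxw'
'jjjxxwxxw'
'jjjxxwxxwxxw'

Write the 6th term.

jjjxxwxxwxxwxxwxxw

Each term is the previous one with xxw appended.
From jjjxxwxxwxxw, 2 further steps: jjjxxwxxwxxw → jjjxxwxxwxxwxxw → (answer).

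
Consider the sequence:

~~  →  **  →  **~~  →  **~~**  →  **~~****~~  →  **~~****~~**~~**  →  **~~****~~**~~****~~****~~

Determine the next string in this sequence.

This is a Fibonacci-style word recurrence s(k) = s(k−1)·s(k−2): e.g. **·~~ = **~~.
The next term joins **~~****~~**~~****~~****~~ and **~~****~~**~~**.

**~~****~~**~~****~~****~~**~~****~~**~~**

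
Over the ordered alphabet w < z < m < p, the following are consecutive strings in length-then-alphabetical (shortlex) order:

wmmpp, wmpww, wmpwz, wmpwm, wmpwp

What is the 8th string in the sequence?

wmpzm

Advancing 3 positions from wmpwp through wmpwp → wmpzw → wmpzz reaches term 8.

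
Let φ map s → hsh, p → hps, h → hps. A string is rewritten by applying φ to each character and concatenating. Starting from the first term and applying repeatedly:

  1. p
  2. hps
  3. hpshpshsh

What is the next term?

Expanding hpshpshsh: h→hps, p→hps, s→hsh, h→hps, p→hps, s→hsh, h→hps, s→hsh, h→hps. Concatenated: hps hps hsh hps hps hsh hps hsh hps.

hpshpshshhpshpshshhpshshhps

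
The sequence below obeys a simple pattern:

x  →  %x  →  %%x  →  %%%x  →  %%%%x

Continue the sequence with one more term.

The strings grow by a fixed prefix % each time.
So the next term is %·%%%%x.

%%%%%x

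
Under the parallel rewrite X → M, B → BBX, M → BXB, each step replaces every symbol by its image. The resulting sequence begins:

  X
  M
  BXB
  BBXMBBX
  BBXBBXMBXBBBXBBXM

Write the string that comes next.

Replace each of the 17 characters of BBXBBXMBXBBBXBBXM in place — BBX BBX M BBX BBX M BXB BBX M BBX BBX BBX M BBX BBX M BXB — and concatenate.

BBXBBXMBBXBBXMBXBBBXMBBXBBXBBXMBBXBBXMBXB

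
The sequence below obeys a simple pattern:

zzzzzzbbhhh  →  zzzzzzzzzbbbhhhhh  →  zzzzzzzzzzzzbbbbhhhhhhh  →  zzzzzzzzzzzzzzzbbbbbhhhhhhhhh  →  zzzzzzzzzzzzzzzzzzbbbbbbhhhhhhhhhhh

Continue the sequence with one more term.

zzzzzzzzzzzzzzzzzzzzzbbbbbbbhhhhhhhhhhhhh

Reading off run lengths: z runs 6, 9, 12, 15, 18; b runs 2, 3, 4, 5, 6; h runs 3, 5, 7, 9, 11 — each is linear in n, where the shown terms are n = 2, 3, 4, 5, 6.
For the next term, n = 7, so the run lengths are 21, 7, 13.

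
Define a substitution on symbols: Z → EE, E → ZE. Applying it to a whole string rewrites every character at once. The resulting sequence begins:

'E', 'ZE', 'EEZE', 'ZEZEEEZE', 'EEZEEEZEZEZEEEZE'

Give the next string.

φ(EEZEEEZEZEZEEEZE) expands symbol-by-symbol to ZE ZE EE ZE ZE ZE EE ZE EE ZE EE ZE ZE ZE EE ZE; joining the 16 pieces gives the next term.

ZEZEEEZEZEZEEEZEEEZEEEZEZEZEEEZE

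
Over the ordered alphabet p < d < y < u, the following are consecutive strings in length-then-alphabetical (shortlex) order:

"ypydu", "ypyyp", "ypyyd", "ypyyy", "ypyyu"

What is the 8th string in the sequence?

Continuing the enumeration 3 steps past ypyyu: ypyyu → ypyup → ypyud → (answer).

ypyuy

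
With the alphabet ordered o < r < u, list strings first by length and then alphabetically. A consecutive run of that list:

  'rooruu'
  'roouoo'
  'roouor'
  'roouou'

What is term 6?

roourr

Advancing 2 positions from roouou through roouou → roouro reaches term 6.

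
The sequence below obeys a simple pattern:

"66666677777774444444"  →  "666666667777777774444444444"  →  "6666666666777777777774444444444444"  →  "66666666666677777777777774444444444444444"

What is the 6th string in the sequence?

Each string has the form 6^{2n+2} 7^{2n+3} 4^{3n+1}, where the shown terms are n = 2, 3, 4, 5.
For term 6, n = 7, so the run lengths are 16, 17, 22.

6666666666666666777777777777777774444444444444444444444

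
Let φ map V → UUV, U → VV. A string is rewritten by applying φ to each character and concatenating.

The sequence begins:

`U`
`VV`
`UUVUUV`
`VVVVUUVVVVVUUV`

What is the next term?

Replace each of the 14 characters of VVVVUUVVVVVUUV in place — UUV UUV UUV UUV VV VV UUV UUV UUV UUV UUV VV VV UUV — and concatenate.

UUVUUVUUVUUVVVVVUUVUUVUUVUUVUUVVVVVUUV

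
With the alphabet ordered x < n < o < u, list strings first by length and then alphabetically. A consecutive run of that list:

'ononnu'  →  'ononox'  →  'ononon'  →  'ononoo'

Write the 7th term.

ononun

Advancing 3 positions from ononoo through ononoo → ononou → ononux reaches term 7.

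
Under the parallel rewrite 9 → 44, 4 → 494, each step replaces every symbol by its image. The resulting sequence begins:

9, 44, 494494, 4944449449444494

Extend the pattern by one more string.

φ(4944449449444494) expands symbol-by-symbol to 494 44 494 494 494 494 44 494 494 44 494 494 494 494 44 494; joining the 16 pieces gives the next term.

49444494494494494444944944449449449449444494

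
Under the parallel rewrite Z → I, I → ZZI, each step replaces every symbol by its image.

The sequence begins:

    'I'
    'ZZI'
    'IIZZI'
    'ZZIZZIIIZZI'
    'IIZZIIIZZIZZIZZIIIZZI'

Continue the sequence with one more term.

φ(IIZZIIIZZIZZIZZIIIZZI) expands symbol-by-symbol to ZZI ZZI I I ZZI ZZI ZZI I I ZZI I I ZZI I I ZZI ZZI ZZI I I ZZI; joining the 21 pieces gives the next term.

ZZIZZIIIZZIZZIZZIIIZZIIIZZIIIZZIZZIZZIIIZZI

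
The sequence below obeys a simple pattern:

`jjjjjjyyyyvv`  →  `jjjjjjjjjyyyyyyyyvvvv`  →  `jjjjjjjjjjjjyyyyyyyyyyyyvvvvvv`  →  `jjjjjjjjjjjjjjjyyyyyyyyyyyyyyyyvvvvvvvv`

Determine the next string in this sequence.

jjjjjjjjjjjjjjjjjjyyyyyyyyyyyyyyyyyyyyvvvvvvvvvv

Reading off run lengths: j runs 6, 9, 12, 15; y runs 4, 8, 12, 16; v runs 2, 4, 6, 8 — each is linear in n (n = 1, 2, …).
At n = 5 the blocks have lengths 18, 20, 10.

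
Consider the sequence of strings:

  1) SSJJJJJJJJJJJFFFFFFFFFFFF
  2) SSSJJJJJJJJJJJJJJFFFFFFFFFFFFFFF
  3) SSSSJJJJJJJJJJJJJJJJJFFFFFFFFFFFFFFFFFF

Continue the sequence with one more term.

Reading off run lengths: S runs 2, 3, 4; J runs 11, 14, 17; F runs 12, 15, 18 — each is linear in n, where the shown terms are n = 3, 4, 5.
For the next term, n = 6, so the run lengths are 5, 20, 21.

SSSSSJJJJJJJJJJJJJJJJJJJJFFFFFFFFFFFFFFFFFFFFF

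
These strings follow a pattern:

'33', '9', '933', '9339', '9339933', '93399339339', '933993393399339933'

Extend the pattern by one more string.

93399339339933993393399339339

This is a Fibonacci-style word recurrence s(k) = s(k−1)·s(k−2): e.g. 9·33 = 933.
So term 8 is 933993393399339933·93399339339.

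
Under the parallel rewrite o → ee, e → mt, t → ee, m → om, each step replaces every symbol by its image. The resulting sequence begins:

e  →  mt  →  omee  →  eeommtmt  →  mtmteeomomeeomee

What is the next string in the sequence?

Applying the rule to each of the 16 symbols of mtmteeomomeeomee gives the pieces om ee om ee mt mt ee om ee om mt mt ee om mt mt, which concatenate to the answer.

omeeomeemtmteeomeeommtmteeommtmt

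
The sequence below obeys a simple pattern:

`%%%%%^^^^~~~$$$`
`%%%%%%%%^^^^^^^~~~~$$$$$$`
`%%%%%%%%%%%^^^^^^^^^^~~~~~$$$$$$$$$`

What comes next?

%%%%%%%%%%%%%%^^^^^^^^^^^^^~~~~~~$$$$$$$$$$$$

Term n consists of 3n+2 %'s, followed by 3n+1 ^'s, followed by n+2 ~'s, followed by 3n $'s (n = 1, 2, …).
For the next term, n = 4, so the run lengths are 14, 13, 6, 12.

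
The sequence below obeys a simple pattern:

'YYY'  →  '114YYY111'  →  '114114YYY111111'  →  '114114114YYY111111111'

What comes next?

Every step adds 114 to the front and 111 to the end of the previous string.
Applying this once more to 114114114YYY111111111:

114114114114YYY111111111111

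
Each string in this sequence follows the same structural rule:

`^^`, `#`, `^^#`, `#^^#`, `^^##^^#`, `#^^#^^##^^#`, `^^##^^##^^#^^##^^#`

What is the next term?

#^^#^^##^^#^^##^^##^^#^^##^^#

This is a Fibonacci-style word recurrence s(k) = s(k−2)·s(k−1): e.g. ^^·# = ^^#.
The next term joins #^^#^^##^^# and ^^##^^##^^#^^##^^#.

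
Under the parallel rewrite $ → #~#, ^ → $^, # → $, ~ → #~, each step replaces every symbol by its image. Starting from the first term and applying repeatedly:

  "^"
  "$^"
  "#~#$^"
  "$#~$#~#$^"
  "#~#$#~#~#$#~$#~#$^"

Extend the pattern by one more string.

$#~$#~#$#~$#~$#~#$#~#~#$#~$#~#$^

Applying the rule to each of the 18 symbols of #~#$#~#~#$#~$#~#$^ gives the pieces $ #~ $ #~# $ #~ $ #~ $ #~# $ #~ #~# $ #~ $ #~# $^, which concatenate to the answer.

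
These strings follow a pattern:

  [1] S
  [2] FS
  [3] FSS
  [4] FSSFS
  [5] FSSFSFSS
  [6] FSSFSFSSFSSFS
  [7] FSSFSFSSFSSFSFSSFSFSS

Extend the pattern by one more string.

FSSFSFSSFSSFSFSSFSFSSFSSFSFSSFSSFS

This is a Fibonacci-style word recurrence s(k) = s(k−1)·s(k−2): e.g. FS·S = FSS.
Continuing: FSSFSFSSFSSFSFSSFSFSS · FSSFSFSSFSSFS gives term 8.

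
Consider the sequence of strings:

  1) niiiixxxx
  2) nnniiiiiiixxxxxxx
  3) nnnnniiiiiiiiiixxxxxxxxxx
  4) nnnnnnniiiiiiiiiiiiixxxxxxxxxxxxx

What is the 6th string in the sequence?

nnnnnnnnnnniiiiiiiiiiiiiiiiiiixxxxxxxxxxxxxxxxxxx

Reading off run lengths: n runs 1, 3, 5, 7; i runs 4, 7, 10, 13; x runs 4, 7, 10, 13 — each is linear in n (n = 1, 2, …).
At n = 6 the blocks have lengths 11, 19, 19.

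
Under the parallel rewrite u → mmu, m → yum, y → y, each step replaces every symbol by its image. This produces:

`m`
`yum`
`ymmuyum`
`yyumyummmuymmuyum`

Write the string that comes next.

yymmuyumymmuyumyumyummmuyyumyummmuymmuyum

φ(yyumyummmuymmuyum) expands symbol-by-symbol to y y mmu yum y mmu yum yum yum mmu y yum yum mmu y mmu yum; joining the 17 pieces gives the next term.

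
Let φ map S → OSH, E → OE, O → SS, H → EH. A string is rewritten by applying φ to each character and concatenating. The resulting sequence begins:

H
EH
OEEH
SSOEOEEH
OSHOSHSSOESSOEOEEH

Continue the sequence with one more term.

φ(OSHOSHSSOESSOEOEEH) expands symbol-by-symbol to SS OSH EH SS OSH EH OSH OSH SS OE OSH OSH SS OE SS OE OE EH; joining the 18 pieces gives the next term.

SSOSHEHSSOSHEHOSHOSHSSOEOSHOSHSSOESSOEOEEH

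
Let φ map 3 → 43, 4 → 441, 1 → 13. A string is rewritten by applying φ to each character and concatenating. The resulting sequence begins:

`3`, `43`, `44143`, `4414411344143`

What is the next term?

Rewriting the 13 symbols of 4414411344143 one by one yields 441 441 13 441 441 13 13 43 441 441 13 441 43; concatenated:

441441134414411313434414411344143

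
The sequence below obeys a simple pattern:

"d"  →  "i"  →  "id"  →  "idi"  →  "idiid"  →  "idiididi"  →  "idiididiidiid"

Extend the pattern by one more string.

From term 3 onward, concatenate the last term with the second-to-last: i·d = id, id·i = idi, …
So term 8 is idiididiidiid·idiididi.

idiididiidiididiididi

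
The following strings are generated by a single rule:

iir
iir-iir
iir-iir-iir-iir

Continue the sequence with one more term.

Each string is two copies of the previous one joined by '-'.
Doubling iir-iir-iir-iir with '-' between the halves:

iir-iir-iir-iir-iir-iir-iir-iir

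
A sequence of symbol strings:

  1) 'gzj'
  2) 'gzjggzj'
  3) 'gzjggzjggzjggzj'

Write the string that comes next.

Every step duplicates the string with 'g' between the halves.
Doubling gzjggzjggzjggzj with 'g' between the halves:

gzjggzjggzjggzjggzjggzjggzjggzj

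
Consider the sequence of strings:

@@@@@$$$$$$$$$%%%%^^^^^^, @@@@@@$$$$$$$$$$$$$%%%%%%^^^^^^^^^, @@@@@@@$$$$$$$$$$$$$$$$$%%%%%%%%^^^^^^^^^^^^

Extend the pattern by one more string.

Each string has the form @^{n+3} $^{4n+1} %^{2n} ^^{3n}, where the shown terms are n = 2, 3, 4.
At n = 5 the blocks have lengths 8, 21, 10, 15.

@@@@@@@@$$$$$$$$$$$$$$$$$$$$$%%%%%%%%%%^^^^^^^^^^^^^^^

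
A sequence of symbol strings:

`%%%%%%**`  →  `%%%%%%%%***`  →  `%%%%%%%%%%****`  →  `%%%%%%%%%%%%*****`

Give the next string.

The n-th term is 2n %'s then n-1 *'s, where the shown terms are n = 3, 4, 5, 6.
Setting n = 7 gives 14, 6 characters in each block.

%%%%%%%%%%%%%%******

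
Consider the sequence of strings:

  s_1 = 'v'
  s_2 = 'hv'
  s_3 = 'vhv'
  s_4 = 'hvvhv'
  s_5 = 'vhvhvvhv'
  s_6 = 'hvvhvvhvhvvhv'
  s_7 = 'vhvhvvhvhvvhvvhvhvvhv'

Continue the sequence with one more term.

From term 3 onward, concatenate the second-to-last term with the last: v·hv = vhv, hv·vhv = hvvhv, …
So term 8 is hvvhvvhvhvvhv·vhvhvvhvhvvhvvhvhvvhv.

hvvhvvhvhvvhvvhvhvvhvhvvhvvhvhvvhv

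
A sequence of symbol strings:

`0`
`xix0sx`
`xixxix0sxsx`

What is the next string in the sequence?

s(k+1) = xix·s(k)·sx, so each term gains xix as a prefix and sx as a suffix.
Applying this once more to xixxix0sxsx:

xixxixxix0sxsxsx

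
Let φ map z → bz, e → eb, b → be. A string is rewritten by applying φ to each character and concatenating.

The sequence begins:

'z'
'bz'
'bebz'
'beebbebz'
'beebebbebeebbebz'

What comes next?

beebebbeebbebeebbeebebbebeebbebz

Replace each of the 16 characters of beebebbebeebbebz in place — be eb eb be eb be be eb be eb eb be be eb be bz — and concatenate.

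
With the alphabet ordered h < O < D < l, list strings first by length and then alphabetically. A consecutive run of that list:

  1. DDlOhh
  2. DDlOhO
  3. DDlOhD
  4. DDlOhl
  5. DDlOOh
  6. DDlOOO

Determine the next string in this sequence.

The successor of DDlOOO increments the rightmost position that isn't already l and resets every position after it to h.

DDlOOD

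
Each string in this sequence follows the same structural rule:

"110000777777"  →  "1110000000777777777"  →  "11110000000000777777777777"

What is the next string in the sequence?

111110000000000000777777777777777

The n-th term is n 1's then 3n-2 0's then 3n 7's, where the shown terms are n = 2, 3, 4.
Setting n = 5 gives 5, 13, 15 characters in each block.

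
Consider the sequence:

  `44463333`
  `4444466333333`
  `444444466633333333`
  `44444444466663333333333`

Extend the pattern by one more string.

4444444444466666333333333333

Term n consists of 2n-1 4's, followed by n-1 6's, followed by 2n 3's, where the shown terms are n = 2, 3, 4, 5.
For the next term, n = 6, so the run lengths are 11, 5, 12.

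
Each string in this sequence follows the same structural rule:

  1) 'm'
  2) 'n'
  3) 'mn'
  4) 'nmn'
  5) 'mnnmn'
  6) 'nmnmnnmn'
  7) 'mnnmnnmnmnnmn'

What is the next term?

nmnmnnmnmnnmnnmnmnnmn

From term 3 onward, concatenate the second-to-last term with the last: m·n = mn, n·mn = nmn, …
The next term joins nmnmnnmn and mnnmnnmnmnnmn.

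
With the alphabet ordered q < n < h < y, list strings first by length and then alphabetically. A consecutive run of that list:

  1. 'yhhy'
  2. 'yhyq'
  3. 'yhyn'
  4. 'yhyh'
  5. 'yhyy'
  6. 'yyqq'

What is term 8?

Continuing the enumeration 2 steps past yyqq: yyqq → yyqn → (answer).

yyqh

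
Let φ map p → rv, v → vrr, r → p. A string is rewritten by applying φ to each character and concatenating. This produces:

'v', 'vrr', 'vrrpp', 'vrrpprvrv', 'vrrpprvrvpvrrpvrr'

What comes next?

vrrpprvrvpvrrpvrrrvvrrpprvvrrpp

φ(vrrpprvrvpvrrpvrr) expands symbol-by-symbol to vrr p p rv rv p vrr p vrr rv vrr p p rv vrr p p; joining the 17 pieces gives the next term.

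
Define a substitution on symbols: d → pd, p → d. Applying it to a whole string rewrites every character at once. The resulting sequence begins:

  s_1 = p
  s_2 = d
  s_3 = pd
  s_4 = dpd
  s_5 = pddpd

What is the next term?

dpdpddpd

Expanding pddpd: p→d, d→pd, d→pd, p→d, d→pd. Concatenated: d pd pd d pd.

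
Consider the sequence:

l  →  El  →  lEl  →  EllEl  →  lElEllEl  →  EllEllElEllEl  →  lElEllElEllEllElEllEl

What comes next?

This is a Fibonacci-style word recurrence s(k) = s(k−2)·s(k−1): e.g. l·El = lEl.
Continuing: EllEllElEllEl · lElEllElEllEllElEllEl gives term 8.

EllEllElEllEllElEllElEllEllElEllEl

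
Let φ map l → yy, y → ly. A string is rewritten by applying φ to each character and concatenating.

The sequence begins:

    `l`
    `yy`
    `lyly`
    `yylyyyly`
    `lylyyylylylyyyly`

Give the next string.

Replace each of the 16 characters of lylyyylylylyyyly in place — yy ly yy ly ly ly yy ly yy ly yy ly ly ly yy ly — and concatenate.

yylyyylylylyyylyyylyyylylylyyyly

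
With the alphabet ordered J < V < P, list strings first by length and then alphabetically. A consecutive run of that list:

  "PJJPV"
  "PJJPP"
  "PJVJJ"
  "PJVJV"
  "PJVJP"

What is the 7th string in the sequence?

Continuing the enumeration 2 steps past PJVJP: PJVJP → PJVVJ → (answer).

PJVVV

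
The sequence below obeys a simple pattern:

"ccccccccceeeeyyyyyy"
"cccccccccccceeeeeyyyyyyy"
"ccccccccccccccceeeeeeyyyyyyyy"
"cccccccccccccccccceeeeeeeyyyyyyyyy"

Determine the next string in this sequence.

The n-th term is 3n c's then n+1 e's then n+3 y's, where the shown terms are n = 3, 4, 5, 6.
For the next term, n = 7, so the run lengths are 21, 8, 10.

ccccccccccccccccccccceeeeeeeeyyyyyyyyyy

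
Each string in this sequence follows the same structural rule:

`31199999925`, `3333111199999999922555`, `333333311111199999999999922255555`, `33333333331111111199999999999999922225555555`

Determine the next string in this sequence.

Reading off run lengths: 3 runs 1, 4, 7, 10; 1 runs 2, 4, 6, 8; 9 runs 6, 9, 12, 15; 2 runs 1, 2, 3, 4; 5 runs 1, 3, 5, 7 — each is linear in n (n = 1, 2, …).
Setting n = 5 gives 13, 10, 18, 5, 9 characters in each block.

3333333333333111111111199999999999999999922222555555555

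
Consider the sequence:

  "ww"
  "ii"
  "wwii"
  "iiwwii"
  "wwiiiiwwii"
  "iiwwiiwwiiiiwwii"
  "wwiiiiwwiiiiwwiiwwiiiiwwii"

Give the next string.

iiwwiiwwiiiiwwiiwwiiiiwwiiiiwwiiwwiiiiwwii

From term 3 onward, concatenate the second-to-last term with the last: ww·ii = wwii, ii·wwii = iiwwii, …
So term 8 is iiwwiiwwiiiiwwii·wwiiiiwwiiiiwwiiwwiiiiwwii.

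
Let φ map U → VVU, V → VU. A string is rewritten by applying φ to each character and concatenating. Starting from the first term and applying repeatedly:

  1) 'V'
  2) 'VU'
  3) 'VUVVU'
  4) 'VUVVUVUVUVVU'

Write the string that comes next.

VUVVUVUVUVVUVUVVUVUVVUVUVUVVU

Expanding VUVVUVUVUVVU: V→VU, U→VVU, V→VU, V→VU, U→VVU, V→VU, U→VVU, V→VU, U→VVU, V→VU, V→VU, U→VVU. Concatenated: VU VVU VU VU VVU VU VVU VU VVU VU VU VVU.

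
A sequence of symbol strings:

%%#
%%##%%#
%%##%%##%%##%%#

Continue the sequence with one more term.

Each string is two copies of the previous one joined by '#'.
One more doubling of %%##%%##%%##%%# gives the answer.

%%##%%##%%##%%##%%##%%##%%##%%#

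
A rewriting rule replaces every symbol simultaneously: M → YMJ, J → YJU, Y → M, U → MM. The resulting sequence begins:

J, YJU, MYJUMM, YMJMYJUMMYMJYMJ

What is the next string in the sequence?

MYMJYJUYMJMYJUMMYMJYMJMYMJYJUMYMJYJU

Replace each of the 15 characters of YMJMYJUMMYMJYMJ in place — M YMJ YJU YMJ M YJU MM YMJ YMJ M YMJ YJU M YMJ YJU — and concatenate.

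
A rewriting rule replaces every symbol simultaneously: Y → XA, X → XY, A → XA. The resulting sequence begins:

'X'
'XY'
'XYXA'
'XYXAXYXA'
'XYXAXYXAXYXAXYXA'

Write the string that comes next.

φ(XYXAXYXAXYXAXYXA) expands symbol-by-symbol to XY XA XY XA XY XA XY XA XY XA XY XA XY XA XY XA; joining the 16 pieces gives the next term.

XYXAXYXAXYXAXYXAXYXAXYXAXYXAXYXA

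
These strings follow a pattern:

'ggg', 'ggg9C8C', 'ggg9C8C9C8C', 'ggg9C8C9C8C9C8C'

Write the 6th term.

Every step adds 9C8C to the end: s(k+1) = s(k)·9C8C.
From ggg9C8C9C8C9C8C, 2 further steps: ggg9C8C9C8C9C8C → ggg9C8C9C8C9C8C9C8C → (answer).

ggg9C8C9C8C9C8C9C8C9C8C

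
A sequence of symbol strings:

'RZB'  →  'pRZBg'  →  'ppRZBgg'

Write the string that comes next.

Every step adds p to the front and g to the end of the previous string.
Applying this once more to ppRZBgg:

pppRZBggg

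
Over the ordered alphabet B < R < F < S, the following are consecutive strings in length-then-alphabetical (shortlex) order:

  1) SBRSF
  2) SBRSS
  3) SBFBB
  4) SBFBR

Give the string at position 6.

SBFBS

Advancing 2 positions from SBFBR through SBFBR → SBFBF reaches term 6.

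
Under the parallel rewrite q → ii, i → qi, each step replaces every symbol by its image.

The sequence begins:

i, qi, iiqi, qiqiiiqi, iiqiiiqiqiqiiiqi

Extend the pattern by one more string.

Rewriting the 16 symbols of iiqiiiqiqiqiiiqi one by one yields qi qi ii qi qi qi ii qi ii qi ii qi qi qi ii qi; concatenated:

qiqiiiqiqiqiiiqiiiqiiiqiqiqiiiqi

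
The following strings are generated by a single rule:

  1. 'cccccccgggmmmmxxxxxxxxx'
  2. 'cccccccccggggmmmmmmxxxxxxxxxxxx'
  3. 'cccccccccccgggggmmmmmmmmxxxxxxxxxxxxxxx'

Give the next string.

The n-th term is 2n+1 c's then n g's then 2n-2 m's then 3n x's, where the shown terms are n = 3, 4, 5.
At n = 6 the blocks have lengths 13, 6, 10, 18.

cccccccccccccggggggmmmmmmmmmmxxxxxxxxxxxxxxxxxx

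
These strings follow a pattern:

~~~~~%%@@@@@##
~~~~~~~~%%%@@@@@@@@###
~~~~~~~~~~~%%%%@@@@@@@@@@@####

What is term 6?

Term n consists of 3n+2 ~'s, followed by n+1 %'s, followed by 3n+2 @'s, followed by n+1 #'s (n = 1, 2, …).
At n = 6 the blocks have lengths 20, 7, 20, 7.

~~~~~~~~~~~~~~~~~~~~%%%%%%%@@@@@@@@@@@@@@@@@@@@#######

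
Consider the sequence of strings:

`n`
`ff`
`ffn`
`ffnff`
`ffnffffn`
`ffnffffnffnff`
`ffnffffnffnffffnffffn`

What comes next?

Each term (from the third on) is the previous term followed by the one before it: term 3 = ff·n = ffn.
So term 8 is ffnffffnffnffffnffffn·ffnffffnffnff.

ffnffffnffnffffnffffnffnffffnffnff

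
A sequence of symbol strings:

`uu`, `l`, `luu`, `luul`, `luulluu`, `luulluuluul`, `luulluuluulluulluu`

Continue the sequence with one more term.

luulluuluulluulluuluulluuluul

From term 3 onward, concatenate the last term with the second-to-last: l·uu = luu, luu·l = luul, …
So term 8 is luulluuluulluulluu·luulluuluul.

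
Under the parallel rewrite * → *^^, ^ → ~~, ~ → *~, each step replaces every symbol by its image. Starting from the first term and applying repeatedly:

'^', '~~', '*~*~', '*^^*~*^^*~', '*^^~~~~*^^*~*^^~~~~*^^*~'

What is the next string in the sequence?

*^^~~~~*~*~*~*~*^^~~~~*^^*~*^^~~~~*~*~*~*~*^^~~~~*^^*~

Applying the rule to each of the 24 symbols of *^^~~~~*^^*~*^^~~~~*^^*~ gives the pieces *^^ ~~ ~~ *~ *~ *~ *~ *^^ ~~ ~~ *^^ *~ *^^ ~~ ~~ *~ *~ *~ *~ *^^ ~~ ~~ *^^ *~, which concatenate to the answer.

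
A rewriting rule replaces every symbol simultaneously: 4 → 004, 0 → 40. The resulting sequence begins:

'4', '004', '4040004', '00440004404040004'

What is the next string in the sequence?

φ(00440004404040004) expands symbol-by-symbol to 40 40 004 004 40 40 40 004 004 40 004 40 004 40 40 40 004; joining the 17 pieces gives the next term.

40400040044040400040044000440004404040004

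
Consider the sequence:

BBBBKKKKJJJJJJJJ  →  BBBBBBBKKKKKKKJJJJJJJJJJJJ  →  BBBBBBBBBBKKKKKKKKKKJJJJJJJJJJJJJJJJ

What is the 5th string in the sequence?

The n-th term is 3n-2 B's then 3n-2 K's then 4n J's, where the shown terms are n = 2, 3, 4.
For term 5, n = 6, so the run lengths are 16, 16, 24.

BBBBBBBBBBBBBBBBKKKKKKKKKKKKKKKKJJJJJJJJJJJJJJJJJJJJJJJJ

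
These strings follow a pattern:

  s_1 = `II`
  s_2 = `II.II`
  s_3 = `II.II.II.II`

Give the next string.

s(k+1) = s(k)·.·s(k) — each term doubles the last with '.' between the halves.
One more doubling of II.II.II.II gives the answer.

II.II.II.II.II.II.II.II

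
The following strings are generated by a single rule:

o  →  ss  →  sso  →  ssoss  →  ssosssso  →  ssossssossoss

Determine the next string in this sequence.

ssossssossossssosssso

Each term (from the third on) is the previous term followed by the one before it: term 3 = ss·o = sso.
The next term joins ssossssossoss and ssosssso.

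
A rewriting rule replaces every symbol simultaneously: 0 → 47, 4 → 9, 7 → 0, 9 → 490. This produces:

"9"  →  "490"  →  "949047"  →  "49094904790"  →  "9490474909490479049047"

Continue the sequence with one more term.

Rewriting the 22 symbols of 9490474909490479049047 one by one yields 490 9 490 47 9 0 9 490 47 490 9 490 47 9 0 490 47 9 490 47 9 0; concatenated:

49094904790949047490949047904904794904790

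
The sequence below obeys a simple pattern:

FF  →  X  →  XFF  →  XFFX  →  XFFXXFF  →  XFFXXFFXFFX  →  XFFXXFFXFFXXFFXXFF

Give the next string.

This is a Fibonacci-style word recurrence s(k) = s(k−1)·s(k−2): e.g. X·FF = XFF.
So term 8 is XFFXXFFXFFXXFFXXFF·XFFXXFFXFFX.

XFFXXFFXFFXXFFXXFFXFFXXFFXFFX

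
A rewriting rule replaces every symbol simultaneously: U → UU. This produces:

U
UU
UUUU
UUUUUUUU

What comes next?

Expanding UUUUUUUU: U→UU, U→UU, U→UU, U→UU, U→UU, U→UU, U→UU, U→UU. Concatenated: UU UU UU UU UU UU UU UU.

UUUUUUUUUUUUUUUU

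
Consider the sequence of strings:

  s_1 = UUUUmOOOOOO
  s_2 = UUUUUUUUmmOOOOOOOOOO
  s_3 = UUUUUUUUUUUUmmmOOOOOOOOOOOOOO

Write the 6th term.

Term n consists of 4n U's, followed by n m's, followed by 4n+2 O's (n = 1, 2, …).
At n = 6 the blocks have lengths 24, 6, 26.

UUUUUUUUUUUUUUUUUUUUUUUUmmmmmmOOOOOOOOOOOOOOOOOOOOOOOOOO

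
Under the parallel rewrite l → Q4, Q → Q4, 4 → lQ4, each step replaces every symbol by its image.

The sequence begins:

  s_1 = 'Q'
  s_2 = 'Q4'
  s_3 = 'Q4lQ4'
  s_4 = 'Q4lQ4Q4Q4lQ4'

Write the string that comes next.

Q4lQ4Q4Q4lQ4Q4lQ4Q4lQ4Q4Q4lQ4

Apply φ to Q4lQ4Q4Q4lQ4 symbol by symbol: Q→Q4, 4→lQ4, l→Q4, Q→Q4, 4→lQ4, Q→Q4, 4→lQ4, Q→Q4, 4→lQ4, l→Q4, Q→Q4, 4→lQ4; joined: Q4 lQ4 Q4 Q4 lQ4 Q4 lQ4 Q4 lQ4 Q4 Q4 lQ4.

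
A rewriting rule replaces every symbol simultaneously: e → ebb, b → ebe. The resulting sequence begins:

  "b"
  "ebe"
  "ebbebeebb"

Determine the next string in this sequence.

ebbebeebeebbebeebbebbebeebe

Apply φ to ebbebeebb symbol by symbol: e→ebb, b→ebe, b→ebe, e→ebb, b→ebe, e→ebb, e→ebb, b→ebe, b→ebe; joined: ebb ebe ebe ebb ebe ebb ebb ebe ebe.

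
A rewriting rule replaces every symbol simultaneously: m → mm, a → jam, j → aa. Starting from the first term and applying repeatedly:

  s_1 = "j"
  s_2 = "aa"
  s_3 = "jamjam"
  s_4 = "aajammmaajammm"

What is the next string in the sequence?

Rewriting the 14 symbols of aajammmaajammm one by one yields jam jam aa jam mm mm mm jam jam aa jam mm mm mm; concatenated:

jamjamaajammmmmmmjamjamaajammmmmmm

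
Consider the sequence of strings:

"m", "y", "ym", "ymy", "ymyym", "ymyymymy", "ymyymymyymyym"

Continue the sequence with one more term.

Each term (from the third on) is the previous term followed by the one before it: term 3 = y·m = ym.
The next term joins ymyymymyymyym and ymyymymy.

ymyymymyymyymymyymymy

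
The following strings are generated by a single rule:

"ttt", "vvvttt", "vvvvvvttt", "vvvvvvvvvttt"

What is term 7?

Each term is the previous one with vvv prepended.
From vvvvvvvvvttt, 3 further steps: vvvvvvvvvttt → vvvvvvvvvvvvttt → vvvvvvvvvvvvvvvttt → (answer).

vvvvvvvvvvvvvvvvvvttt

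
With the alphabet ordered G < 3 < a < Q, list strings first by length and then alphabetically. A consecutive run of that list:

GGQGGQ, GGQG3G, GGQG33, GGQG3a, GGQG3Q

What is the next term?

GGQGaG

Treat GGQG3Q as a base-4 numeral over the given alphabet and add one, carrying through any trailing Q's.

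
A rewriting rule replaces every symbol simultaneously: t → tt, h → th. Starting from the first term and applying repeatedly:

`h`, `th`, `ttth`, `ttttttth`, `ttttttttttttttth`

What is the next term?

Applying the rule to each of the 16 symbols of ttttttttttttttth gives the pieces tt tt tt tt tt tt tt tt tt tt tt tt tt tt tt th, which concatenate to the answer.

ttttttttttttttttttttttttttttttth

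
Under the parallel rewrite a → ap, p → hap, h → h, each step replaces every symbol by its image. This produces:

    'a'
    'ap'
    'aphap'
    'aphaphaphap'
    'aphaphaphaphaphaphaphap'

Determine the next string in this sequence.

Applying the rule to each of the 23 symbols of aphaphaphaphaphaphaphap gives the pieces ap hap h ap hap h ap hap h ap hap h ap hap h ap hap h ap hap h ap hap, which concatenate to the answer.

aphaphaphaphaphaphaphaphaphaphaphaphaphaphaphap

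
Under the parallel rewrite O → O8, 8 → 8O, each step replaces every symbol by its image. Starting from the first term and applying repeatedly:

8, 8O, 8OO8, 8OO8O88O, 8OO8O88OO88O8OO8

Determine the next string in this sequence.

φ(8OO8O88OO88O8OO8) expands symbol-by-symbol to 8O O8 O8 8O O8 8O 8O O8 O8 8O 8O O8 8O O8 O8 8O; joining the 16 pieces gives the next term.

8OO8O88OO88O8OO8O88O8OO88OO8O88O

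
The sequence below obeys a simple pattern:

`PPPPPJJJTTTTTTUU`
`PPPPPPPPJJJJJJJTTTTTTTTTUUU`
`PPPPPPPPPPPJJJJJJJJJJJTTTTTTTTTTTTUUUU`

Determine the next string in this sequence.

PPPPPPPPPPPPPPJJJJJJJJJJJJJJJTTTTTTTTTTTTTTTUUUUU

The n-th term is 3n+2 P's then 4n-1 J's then 3n+3 T's then n+1 U's (n = 1, 2, …).
At n = 4 the blocks have lengths 14, 15, 15, 5.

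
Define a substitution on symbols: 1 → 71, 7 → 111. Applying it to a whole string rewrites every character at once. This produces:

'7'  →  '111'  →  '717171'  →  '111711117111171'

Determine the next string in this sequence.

Rewriting the 15 symbols of 111711117111171 one by one yields 71 71 71 111 71 71 71 71 111 71 71 71 71 111 71; concatenated:

717171111717171711117171717111171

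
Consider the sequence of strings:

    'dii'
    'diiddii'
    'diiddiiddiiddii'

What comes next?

Each string is two copies of the previous one joined by 'd'.
So the next term is two copies of diiddiiddiiddii with 'd' between the halves.

diiddiiddiiddiiddiiddiiddiiddii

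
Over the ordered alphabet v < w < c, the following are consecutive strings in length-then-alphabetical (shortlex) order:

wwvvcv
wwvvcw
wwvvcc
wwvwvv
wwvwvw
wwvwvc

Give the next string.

The successor of wwvwvc increments the rightmost position that isn't already c and resets every position after it to v.

wwvwwv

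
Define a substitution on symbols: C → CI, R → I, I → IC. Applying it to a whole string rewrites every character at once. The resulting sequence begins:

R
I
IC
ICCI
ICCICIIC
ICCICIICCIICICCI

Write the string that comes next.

Replace each of the 16 characters of ICCICIICCIICICCI in place — IC CI CI IC CI IC IC CI CI IC IC CI IC CI CI IC — and concatenate.

ICCICIICCIICICCICIICICCIICCICIIC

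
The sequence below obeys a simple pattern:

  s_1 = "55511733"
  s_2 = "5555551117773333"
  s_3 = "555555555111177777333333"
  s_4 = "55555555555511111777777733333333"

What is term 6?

555555555555555555111111177777777777333333333333

Each string has the form 5^{3n} 1^{n+1} 7^{2n-1} 3^{2n} (n = 1, 2, …).
Setting n = 6 gives 18, 7, 11, 12 characters in each block.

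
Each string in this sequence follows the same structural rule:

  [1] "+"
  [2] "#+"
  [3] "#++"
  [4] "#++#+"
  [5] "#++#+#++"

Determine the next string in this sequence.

From term 3 onward, concatenate the last term with the second-to-last: #+·+ = #++, #++·#+ = #++#+, …
So term 6 is #++#+#++·#++#+.

#++#+#++#++#+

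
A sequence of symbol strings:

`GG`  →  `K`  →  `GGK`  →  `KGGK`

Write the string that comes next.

From term 3 onward, concatenate the second-to-last term with the last: GG·K = GGK, K·GGK = KGGK, …
Continuing: GGK · KGGK gives term 5.

GGKKGGK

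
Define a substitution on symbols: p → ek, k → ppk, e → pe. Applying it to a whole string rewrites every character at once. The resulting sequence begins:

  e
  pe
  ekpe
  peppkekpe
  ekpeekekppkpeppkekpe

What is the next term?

peppkekpepeppkpeppkekekppkekpeekekppkpeppkekpe

Applying the rule to each of the 20 symbols of ekpeekekppkpeppkekpe gives the pieces pe ppk ek pe pe ppk pe ppk ek ek ppk ek pe ek ek ppk pe ppk ek pe, which concatenate to the answer.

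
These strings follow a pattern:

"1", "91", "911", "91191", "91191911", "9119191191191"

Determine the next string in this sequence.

911919119119191191911

From term 3 onward, concatenate the last term with the second-to-last: 91·1 = 911, 911·91 = 91191, …
So term 7 is 9119191191191·91191911.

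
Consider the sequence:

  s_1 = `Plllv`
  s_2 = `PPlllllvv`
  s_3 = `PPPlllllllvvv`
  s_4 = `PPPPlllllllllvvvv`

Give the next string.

PPPPPlllllllllllvvvvv

Term n consists of n P's, followed by 2n+1 l's, followed by n v's (n = 1, 2, …).
At n = 5 the blocks have lengths 5, 11, 5.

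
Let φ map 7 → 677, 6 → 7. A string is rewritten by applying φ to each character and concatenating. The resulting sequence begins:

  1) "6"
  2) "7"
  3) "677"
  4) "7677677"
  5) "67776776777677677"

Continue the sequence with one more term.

76776776777677677767767767776776777677677

Replace each of the 17 characters of 67776776777677677 in place — 7 677 677 677 7 677 677 7 677 677 677 7 677 677 7 677 677 — and concatenate.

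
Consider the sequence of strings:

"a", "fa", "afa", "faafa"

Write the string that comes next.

afafaafa

From term 3 onward, concatenate the second-to-last term with the last: a·fa = afa, fa·afa = faafa, …
So term 5 is afa·faafa.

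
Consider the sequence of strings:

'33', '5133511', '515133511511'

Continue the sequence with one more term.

51515133511511511

Each term wraps the previous one in 51 on the left and 511 on the right.
So the next term is 51·515133511511·511.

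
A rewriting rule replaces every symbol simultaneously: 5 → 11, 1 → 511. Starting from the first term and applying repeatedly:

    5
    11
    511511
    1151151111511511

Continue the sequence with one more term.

51151111511511115115115115111151151111511511

Replace each of the 16 characters of 1151151111511511 in place — 511 511 11 511 511 11 511 511 511 511 11 511 511 11 511 511 — and concatenate.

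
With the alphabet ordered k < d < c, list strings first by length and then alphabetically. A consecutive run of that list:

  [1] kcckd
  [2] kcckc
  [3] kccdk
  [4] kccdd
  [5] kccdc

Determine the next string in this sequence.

kccck

The successor of kccdc increments the rightmost position that isn't already c and resets every position after it to k.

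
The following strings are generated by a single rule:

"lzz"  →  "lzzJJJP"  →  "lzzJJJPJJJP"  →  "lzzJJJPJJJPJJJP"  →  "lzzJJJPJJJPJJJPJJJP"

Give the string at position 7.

Each term is the previous one with JJJP appended.
From lzzJJJPJJJPJJJPJJJP, 2 further steps: lzzJJJPJJJPJJJPJJJP → lzzJJJPJJJPJJJPJJJPJJJP → (answer).

lzzJJJPJJJPJJJPJJJPJJJPJJJP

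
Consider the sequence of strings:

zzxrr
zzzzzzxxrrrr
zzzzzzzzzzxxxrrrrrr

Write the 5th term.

zzzzzzzzzzzzzzzzzzxxxxxrrrrrrrrrr

Each string has the form z^{4n-2} x^{n} r^{2n} (n = 1, 2, …).
Setting n = 5 gives 18, 5, 10 characters in each block.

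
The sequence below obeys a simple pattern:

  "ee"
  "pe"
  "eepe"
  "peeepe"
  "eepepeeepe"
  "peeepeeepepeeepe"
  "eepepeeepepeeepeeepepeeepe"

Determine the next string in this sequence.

Each term (from the third on) is the two preceding terms concatenated in order: term 3 = ee·pe = eepe.
Continuing: peeepeeepepeeepe · eepepeeepepeeepeeepepeeepe gives term 8.

peeepeeepepeeepeeepepeeepepeeepeeepepeeepe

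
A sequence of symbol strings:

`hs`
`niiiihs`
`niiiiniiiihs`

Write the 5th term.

niiiiniiiiniiiiniiiihs

Every step adds niiii at the front: s(k+1) = niiii·s(k).
From niiiiniiiihs, 2 further steps: niiiiniiiihs → niiiiniiiiniiiihs → (answer).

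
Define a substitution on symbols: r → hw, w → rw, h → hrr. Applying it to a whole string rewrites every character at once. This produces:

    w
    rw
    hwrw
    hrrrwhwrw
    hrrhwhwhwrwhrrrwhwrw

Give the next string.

Applying the rule to each of the 20 symbols of hrrhwhwhwrwhrrrwhwrw gives the pieces hrr hw hw hrr rw hrr rw hrr rw hw rw hrr hw hw hw rw hrr rw hw rw, which concatenate to the answer.

hrrhwhwhrrrwhrrrwhrrrwhwrwhrrhwhwhwrwhrrrwhwrw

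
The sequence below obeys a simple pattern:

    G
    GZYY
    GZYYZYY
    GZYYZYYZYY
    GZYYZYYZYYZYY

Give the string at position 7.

GZYYZYYZYYZYYZYYZYY

Every step adds ZYY to the end: s(k+1) = s(k)·ZYY.
From GZYYZYYZYYZYY, 2 further steps: GZYYZYYZYYZYY → GZYYZYYZYYZYYZYY → (answer).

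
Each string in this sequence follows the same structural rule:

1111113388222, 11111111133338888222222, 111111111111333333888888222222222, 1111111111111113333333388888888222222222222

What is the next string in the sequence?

Term n consists of 3n+3 1's, followed by 2n 3's, followed by 2n 8's, followed by 3n 2's (n = 1, 2, …).
Setting n = 5 gives 18, 10, 10, 15 characters in each block.

11111111111111111133333333338888888888222222222222222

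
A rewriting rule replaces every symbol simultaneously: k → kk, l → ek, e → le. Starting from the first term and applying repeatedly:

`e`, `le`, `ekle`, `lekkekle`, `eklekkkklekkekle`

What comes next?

Applying the rule to each of the 16 symbols of eklekkkklekkekle gives the pieces le kk ek le kk kk kk kk ek le kk kk le kk ek le, which concatenate to the answer.

lekkeklekkkkkkkkeklekkkklekkekle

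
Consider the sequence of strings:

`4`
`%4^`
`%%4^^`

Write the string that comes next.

Every step adds % to the front and ^ to the end of the previous string.
One more step from %%4^^ gives the answer.

%%%4^^^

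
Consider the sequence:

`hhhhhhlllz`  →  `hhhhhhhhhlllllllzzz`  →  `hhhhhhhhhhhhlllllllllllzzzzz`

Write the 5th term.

Term n consists of 3n+3 h's, followed by 4n-1 l's, followed by 2n-1 z's (n = 1, 2, …).
Setting n = 5 gives 18, 19, 9 characters in each block.

hhhhhhhhhhhhhhhhhhlllllllllllllllllllzzzzzzzzz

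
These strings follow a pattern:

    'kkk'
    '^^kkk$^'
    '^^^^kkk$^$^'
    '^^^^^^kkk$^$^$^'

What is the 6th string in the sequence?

Every step adds ^^ to the front and $^ to the end of the previous string.
From ^^^^^^kkk$^$^$^, 2 further steps: ^^^^^^kkk$^$^$^ → ^^^^^^^^kkk$^$^$^$^ → (answer).

^^^^^^^^^^kkk$^$^$^$^$^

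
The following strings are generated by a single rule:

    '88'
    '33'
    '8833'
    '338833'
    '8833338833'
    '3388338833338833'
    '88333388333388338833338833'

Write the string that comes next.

338833883333883388333388333388338833338833

Each term (from the third on) is the two preceding terms concatenated in order: term 3 = 88·33 = 8833.
So term 8 is 3388338833338833·88333388333388338833338833.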